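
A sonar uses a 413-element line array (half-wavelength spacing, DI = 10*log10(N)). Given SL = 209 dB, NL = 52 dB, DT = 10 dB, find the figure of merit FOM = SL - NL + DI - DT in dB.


Step 1: DI = 10*log10(413) = 26.16 dB
Step 2: FOM = SL - NL + DI - DT = 209 - 52 + 26.16 - 10 = 173.16

173.16 dB


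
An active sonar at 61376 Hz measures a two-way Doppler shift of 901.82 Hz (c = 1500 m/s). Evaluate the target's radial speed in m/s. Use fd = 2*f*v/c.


From fd = 2*f*v/c, v = c*fd/(2*f) = 1500 * 901.82 / (2*61376) = 11.02

11.02 m/s


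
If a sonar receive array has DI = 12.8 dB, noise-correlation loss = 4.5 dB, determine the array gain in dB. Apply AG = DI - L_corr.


AG = DI - L_corr = 12.8 - 4.5 = 8.3

8.3 dB


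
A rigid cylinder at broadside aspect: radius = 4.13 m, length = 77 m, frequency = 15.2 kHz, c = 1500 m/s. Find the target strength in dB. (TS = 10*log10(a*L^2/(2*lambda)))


lambda = 1500/15200 = 0.09868 m
TS = 10*log10(4.13*77^2/(2*0.09868)) = 50.94

50.94 dB


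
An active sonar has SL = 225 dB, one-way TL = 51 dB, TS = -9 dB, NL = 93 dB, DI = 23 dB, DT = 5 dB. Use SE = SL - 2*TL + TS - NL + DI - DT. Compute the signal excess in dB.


SE = SL - 2*TL + TS - NL + DI - DT = 225 - 2*51 + (-9) - 93 + 23 - 5 = 39

39 dB


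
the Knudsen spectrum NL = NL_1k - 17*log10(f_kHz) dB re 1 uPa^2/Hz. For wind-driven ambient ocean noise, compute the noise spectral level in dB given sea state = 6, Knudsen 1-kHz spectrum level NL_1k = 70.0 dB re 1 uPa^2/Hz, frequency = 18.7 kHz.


NL = NL_1k - 17*log10(f_kHz) = 70.0 - 17*log10(18.7) = 70.0 - (21.62) = 48.38

48.38 dB


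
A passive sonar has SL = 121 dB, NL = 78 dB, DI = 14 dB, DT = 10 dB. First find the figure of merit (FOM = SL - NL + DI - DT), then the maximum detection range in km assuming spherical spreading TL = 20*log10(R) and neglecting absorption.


Step 1: FOM = SL - NL + DI - DT = 121 - 78 + 14 - 10 = 47 dB
Step 2: at max range FOM = TL = 20*log10(R), so R = 10^(47/20) = 223.87 m = 0.22 km

0.22 km


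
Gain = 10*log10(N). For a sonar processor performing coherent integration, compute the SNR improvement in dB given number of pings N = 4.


Gain = 10*log10(4) = 6.02

6.02 dB


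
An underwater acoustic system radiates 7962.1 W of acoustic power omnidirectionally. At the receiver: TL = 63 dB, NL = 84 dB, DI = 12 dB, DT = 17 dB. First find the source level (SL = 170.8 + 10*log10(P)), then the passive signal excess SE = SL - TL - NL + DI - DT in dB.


Step 1: SL = 170.8 + 10*log10(7962.1) = 209.81 dB
Step 2: SE = SL - TL - NL + DI - DT = 209.81 - 63 - 84 + 12 - 17 = 57.81

57.81 dB


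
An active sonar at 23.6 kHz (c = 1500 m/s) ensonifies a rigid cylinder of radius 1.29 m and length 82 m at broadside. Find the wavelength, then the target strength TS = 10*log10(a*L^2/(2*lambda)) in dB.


Step 1: lambda = c/f = 1500/23600 = 0.06356 m
Step 2: TS = 10*log10(a*L^2/(2*lambda)) = 10*log10(1.29*82^2/(2*0.06356)) = 48.34

48.34 dB


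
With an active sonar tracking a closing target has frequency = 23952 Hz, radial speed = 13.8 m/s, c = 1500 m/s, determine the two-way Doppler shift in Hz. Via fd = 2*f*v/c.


440.72 Hz


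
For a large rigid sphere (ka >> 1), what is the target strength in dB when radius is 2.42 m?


1.66 dB


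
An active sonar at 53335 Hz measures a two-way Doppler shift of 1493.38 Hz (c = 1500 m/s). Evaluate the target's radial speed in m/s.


From fd = 2*f*v/c, v = c*fd/(2*f) = 1500 * 1493.38 / (2*53335) = 21.0

21.0 m/s


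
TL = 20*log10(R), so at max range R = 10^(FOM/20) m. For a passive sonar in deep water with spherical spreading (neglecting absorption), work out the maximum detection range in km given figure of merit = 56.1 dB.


At max range FOM = TL, so 20*log10(R) = 56.1
R = 10^(56.1/20) = 638.26 m = 0.64 km

0.64 km


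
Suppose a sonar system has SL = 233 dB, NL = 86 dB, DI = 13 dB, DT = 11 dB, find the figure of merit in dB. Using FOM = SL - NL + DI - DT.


149 dB


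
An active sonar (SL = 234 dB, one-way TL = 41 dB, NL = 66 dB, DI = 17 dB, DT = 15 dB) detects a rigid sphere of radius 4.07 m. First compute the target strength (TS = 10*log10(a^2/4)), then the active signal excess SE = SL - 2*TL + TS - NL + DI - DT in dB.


Step 1: TS = 10*log10(4.07^2/4) = 6.17 dB
Step 2: SE = SL - 2*TL + TS - NL + DI - DT = 234 - 2*41 + (6.17) - 66 + 17 - 15 = 94.17

94.17 dB


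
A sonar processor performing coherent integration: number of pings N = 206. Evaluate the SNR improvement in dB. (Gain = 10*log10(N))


Gain = 10*log10(206) = 23.14

23.14 dB


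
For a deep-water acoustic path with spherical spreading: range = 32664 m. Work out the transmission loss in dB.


90.28 dB


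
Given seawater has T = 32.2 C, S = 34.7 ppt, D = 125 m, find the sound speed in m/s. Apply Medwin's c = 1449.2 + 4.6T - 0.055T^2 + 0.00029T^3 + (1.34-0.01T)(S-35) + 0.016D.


1551.67 m/s


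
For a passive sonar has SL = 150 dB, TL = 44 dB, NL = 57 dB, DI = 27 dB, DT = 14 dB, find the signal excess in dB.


SE = SL - TL - NL + DI - DT = 150 - 44 - 57 + 27 - 14 = 62

62 dB


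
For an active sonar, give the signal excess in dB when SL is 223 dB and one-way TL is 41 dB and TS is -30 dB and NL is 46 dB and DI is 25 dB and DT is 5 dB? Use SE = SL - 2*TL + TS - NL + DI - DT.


85 dB


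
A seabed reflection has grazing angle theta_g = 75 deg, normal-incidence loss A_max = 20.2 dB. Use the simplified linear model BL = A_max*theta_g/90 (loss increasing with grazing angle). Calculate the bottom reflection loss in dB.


BL = A_max * theta_g / 90 = 20.2 * 75 / 90 = 16.83

16.83 dB


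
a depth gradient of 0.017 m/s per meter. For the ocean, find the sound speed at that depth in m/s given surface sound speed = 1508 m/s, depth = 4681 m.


c = 1508 + 0.017 * 4681 = 1587.577

1587.577 m/s


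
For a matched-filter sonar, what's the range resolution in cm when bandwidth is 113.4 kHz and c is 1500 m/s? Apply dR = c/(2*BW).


dR = c/(2*BW) = 1500 / (2 * 113.4e3) = 0.0066 m = 0.66 cm

0.66 cm


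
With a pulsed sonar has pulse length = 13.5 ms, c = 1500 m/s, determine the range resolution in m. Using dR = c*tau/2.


dR = c*tau/2 = 1500 * 13.5e-3 / 2 = 10.125

10.125 m


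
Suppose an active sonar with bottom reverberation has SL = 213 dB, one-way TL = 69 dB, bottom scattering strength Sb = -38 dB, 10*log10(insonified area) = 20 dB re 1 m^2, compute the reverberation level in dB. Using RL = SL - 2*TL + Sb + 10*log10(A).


57 dB


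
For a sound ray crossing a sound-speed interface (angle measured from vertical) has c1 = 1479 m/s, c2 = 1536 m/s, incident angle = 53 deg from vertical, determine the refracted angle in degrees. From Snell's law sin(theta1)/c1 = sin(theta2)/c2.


sin(theta2) = (c2/c1)*sin(theta1) = (1536/1479)*sin(53 deg) = 0.82941
theta2 = arcsin(0.82941) = 56.04

56.04 deg


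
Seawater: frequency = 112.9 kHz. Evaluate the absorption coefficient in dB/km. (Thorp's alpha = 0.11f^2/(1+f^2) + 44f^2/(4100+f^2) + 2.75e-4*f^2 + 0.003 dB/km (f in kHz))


36.91 dB/km


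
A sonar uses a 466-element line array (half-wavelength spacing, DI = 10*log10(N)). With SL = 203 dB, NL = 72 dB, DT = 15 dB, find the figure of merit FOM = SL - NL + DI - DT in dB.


Step 1: DI = 10*log10(466) = 26.68 dB
Step 2: FOM = SL - NL + DI - DT = 203 - 72 + 26.68 - 15 = 142.68

142.68 dB


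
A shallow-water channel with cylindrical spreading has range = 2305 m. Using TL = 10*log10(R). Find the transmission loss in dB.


TL = 10*log10(2305) = 33.63

33.63 dB


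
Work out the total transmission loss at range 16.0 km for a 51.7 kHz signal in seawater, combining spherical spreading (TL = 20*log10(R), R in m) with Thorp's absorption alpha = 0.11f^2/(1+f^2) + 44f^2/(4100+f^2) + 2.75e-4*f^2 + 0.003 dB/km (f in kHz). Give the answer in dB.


Step 1 (Thorp): alpha = 0.11*2672.89/(1+2672.89) + 44*2672.89/(4100+2672.89) + 2.75e-4*2672.89 + 0.003 = 18.2124 dB/km
Step 2: TL_spread = 20*log10(16000) = 84.08 dB
Step 3: TL_abs = alpha*R = 18.2124 * 16.0 = 291.4 dB
Step 4: TL_total = 84.08 + 291.4 = 375.48

375.48 dB


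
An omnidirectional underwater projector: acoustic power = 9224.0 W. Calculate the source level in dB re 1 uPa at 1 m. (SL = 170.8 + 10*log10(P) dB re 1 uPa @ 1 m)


SL = 170.8 + 10*log10(9224.0) = 170.8 + 39.65 = 210.45

210.45 dB


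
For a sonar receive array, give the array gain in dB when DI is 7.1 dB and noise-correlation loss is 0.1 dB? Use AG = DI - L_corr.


AG = DI - L_corr = 7.1 - 0.1 = 7.0

7.0 dB


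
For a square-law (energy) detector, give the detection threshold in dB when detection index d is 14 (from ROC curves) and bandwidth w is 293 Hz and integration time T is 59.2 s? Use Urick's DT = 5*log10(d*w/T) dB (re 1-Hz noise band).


DT = 5*log10(d*w/T) = 5*log10(14 * 293 / 59.2) = 5*log10(69.29) = 9.2

9.2 dB


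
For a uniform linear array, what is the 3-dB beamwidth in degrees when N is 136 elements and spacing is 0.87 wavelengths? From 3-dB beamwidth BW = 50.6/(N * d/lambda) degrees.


0.43 deg


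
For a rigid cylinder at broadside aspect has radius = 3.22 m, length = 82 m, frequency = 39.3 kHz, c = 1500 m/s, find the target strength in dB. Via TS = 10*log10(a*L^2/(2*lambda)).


lambda = 1500/39300 = 0.03817 m
TS = 10*log10(3.22*82^2/(2*0.03817)) = 54.53

54.53 dB


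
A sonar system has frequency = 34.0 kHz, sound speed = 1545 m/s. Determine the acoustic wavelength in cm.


lambda = c/f = 1545 / 34000 = 0.0454 m = 4.54 cm

4.54 cm


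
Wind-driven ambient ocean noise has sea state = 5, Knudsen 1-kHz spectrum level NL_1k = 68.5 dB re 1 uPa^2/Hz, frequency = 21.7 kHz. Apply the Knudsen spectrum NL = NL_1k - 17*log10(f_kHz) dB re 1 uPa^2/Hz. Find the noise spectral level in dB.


NL = NL_1k - 17*log10(f_kHz) = 68.5 - 17*log10(21.7) = 68.5 - (22.72) = 45.78

45.78 dB


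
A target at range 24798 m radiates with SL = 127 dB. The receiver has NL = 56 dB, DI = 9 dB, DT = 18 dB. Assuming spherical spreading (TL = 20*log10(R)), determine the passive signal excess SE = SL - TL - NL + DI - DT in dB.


Step 1: TL = 20*log10(24798) = 87.89 dB
Step 2: SE = 127 - 87.89 - 56 + 9 - 18 = -25.89

-25.89 dB


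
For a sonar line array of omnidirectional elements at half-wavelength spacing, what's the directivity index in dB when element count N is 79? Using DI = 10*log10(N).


DI = 10*log10(79) = 18.98

18.98 dB


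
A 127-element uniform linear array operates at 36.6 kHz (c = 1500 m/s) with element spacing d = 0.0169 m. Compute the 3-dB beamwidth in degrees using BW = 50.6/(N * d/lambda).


Step 1: lambda = 1500/36600 = 0.04098 m
Step 2: d/lambda = 0.0169/0.04098 = 0.4124
Step 3: BW = 50.6/(N * d/lambda) = 50.6/(127 * 0.4124) = 0.97

0.97 deg


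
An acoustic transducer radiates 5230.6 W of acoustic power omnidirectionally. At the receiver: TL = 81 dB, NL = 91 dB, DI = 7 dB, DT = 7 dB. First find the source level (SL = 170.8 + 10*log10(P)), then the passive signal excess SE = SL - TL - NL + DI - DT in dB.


Step 1: SL = 170.8 + 10*log10(5230.6) = 207.99 dB
Step 2: SE = SL - TL - NL + DI - DT = 207.99 - 81 - 91 + 7 - 7 = 35.99

35.99 dB


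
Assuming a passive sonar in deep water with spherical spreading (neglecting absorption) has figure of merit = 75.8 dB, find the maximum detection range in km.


At max range FOM = TL, so 20*log10(R) = 75.8
R = 10^(75.8/20) = 6165.95 m = 6.17 km

6.17 km


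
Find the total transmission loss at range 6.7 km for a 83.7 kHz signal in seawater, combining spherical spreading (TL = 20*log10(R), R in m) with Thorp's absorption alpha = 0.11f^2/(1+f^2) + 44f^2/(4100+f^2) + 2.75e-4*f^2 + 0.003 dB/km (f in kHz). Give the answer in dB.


Step 1 (Thorp): alpha = 0.11*7005.69/(1+7005.69) + 44*7005.69/(4100+7005.69) + 2.75e-4*7005.69 + 0.003 = 29.7956 dB/km
Step 2: TL_spread = 20*log10(6700) = 76.52 dB
Step 3: TL_abs = alpha*R = 29.7956 * 6.7 = 199.63 dB
Step 4: TL_total = 76.52 + 199.63 = 276.15

276.15 dB


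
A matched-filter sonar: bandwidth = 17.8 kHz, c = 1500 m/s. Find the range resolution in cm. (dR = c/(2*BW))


4.21 cm


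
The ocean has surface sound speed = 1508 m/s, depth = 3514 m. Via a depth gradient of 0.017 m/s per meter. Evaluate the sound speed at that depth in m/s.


1567.738 m/s


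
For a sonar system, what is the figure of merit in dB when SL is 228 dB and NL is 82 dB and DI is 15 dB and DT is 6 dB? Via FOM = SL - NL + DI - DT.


155 dB


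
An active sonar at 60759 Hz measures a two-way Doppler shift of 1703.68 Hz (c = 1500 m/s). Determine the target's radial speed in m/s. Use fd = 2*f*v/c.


From fd = 2*f*v/c, v = c*fd/(2*f) = 1500 * 1703.68 / (2*60759) = 21.03

21.03 m/s


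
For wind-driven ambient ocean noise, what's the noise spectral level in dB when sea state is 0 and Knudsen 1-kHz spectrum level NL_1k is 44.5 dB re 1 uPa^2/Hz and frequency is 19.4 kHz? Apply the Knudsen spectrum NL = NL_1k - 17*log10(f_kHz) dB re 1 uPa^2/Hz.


NL = NL_1k - 17*log10(f_kHz) = 44.5 - 17*log10(19.4) = 44.5 - (21.89) = 22.61

22.61 dB


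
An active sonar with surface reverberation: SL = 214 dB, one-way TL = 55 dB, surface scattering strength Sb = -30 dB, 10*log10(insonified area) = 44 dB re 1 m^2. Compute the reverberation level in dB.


RL = SL - 2*TL + Sb + 10*log10(A) = 214 - 2*55 + (-30) + 44 = 118

118 dB


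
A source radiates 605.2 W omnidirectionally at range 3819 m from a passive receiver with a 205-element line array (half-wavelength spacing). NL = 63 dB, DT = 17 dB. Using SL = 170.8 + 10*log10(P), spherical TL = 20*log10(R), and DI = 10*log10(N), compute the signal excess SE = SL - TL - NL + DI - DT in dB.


70.1 dB


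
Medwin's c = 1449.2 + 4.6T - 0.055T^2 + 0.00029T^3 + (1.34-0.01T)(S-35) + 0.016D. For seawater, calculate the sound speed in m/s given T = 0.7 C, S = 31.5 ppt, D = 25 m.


c = 1449.2 + 4.6*0.7 - 0.055*0.7^2 + 0.00029*0.7^3 + (1.34 - 0.01*0.7)*(31.5 - 35) + 0.016*25 = 1448.13

1448.13 m/s


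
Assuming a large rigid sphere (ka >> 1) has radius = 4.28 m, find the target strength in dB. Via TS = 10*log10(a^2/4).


TS = 10*log10(4.28^2 / 4) = 10*log10(4.5796) = 6.61

6.61 dB


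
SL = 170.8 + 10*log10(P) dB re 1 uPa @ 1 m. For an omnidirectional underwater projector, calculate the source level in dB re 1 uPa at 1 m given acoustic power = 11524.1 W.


211.42 dB


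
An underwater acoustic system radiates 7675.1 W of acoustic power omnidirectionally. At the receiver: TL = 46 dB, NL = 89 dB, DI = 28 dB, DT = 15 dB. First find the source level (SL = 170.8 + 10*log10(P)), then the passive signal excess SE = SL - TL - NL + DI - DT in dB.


Step 1: SL = 170.8 + 10*log10(7675.1) = 209.65 dB
Step 2: SE = SL - TL - NL + DI - DT = 209.65 - 46 - 89 + 28 - 15 = 87.65

87.65 dB


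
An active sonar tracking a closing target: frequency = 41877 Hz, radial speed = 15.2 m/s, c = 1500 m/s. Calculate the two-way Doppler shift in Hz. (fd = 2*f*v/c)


fd = 2*f*v/c = 2 * 41877 * 15.2 / 1500 = 848.71

848.71 Hz


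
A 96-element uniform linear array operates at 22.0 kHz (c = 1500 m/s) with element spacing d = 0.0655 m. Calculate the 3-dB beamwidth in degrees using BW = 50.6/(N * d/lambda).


Step 1: lambda = 1500/22000 = 0.06818 m
Step 2: d/lambda = 0.0655/0.06818 = 0.9607
Step 3: BW = 50.6/(N * d/lambda) = 50.6/(96 * 0.9607) = 0.55

0.55 deg


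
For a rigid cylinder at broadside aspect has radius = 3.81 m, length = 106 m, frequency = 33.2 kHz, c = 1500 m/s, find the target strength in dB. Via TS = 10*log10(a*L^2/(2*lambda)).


56.76 dB


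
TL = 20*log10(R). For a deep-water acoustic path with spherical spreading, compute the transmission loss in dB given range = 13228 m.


TL = 20*log10(13228) = 82.43

82.43 dB


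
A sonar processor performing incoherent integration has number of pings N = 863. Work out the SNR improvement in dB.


Gain = 5*log10(863) = 14.68

14.68 dB


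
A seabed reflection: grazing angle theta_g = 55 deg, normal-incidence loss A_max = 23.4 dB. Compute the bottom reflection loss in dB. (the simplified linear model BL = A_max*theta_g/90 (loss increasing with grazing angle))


14.3 dB


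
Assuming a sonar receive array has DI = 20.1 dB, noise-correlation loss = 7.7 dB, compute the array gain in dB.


AG = DI - L_corr = 20.1 - 7.7 = 12.4

12.4 dB


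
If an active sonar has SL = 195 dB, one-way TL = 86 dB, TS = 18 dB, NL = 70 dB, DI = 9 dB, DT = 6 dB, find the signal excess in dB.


SE = SL - 2*TL + TS - NL + DI - DT = 195 - 2*86 + (18) - 70 + 9 - 6 = -26

-26 dB


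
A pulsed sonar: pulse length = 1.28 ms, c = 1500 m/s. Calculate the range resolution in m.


dR = c*tau/2 = 1500 * 1.28e-3 / 2 = 0.96

0.96 m


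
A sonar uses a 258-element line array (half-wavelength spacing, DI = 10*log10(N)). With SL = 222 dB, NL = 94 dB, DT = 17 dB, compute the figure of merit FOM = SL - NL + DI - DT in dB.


135.12 dB


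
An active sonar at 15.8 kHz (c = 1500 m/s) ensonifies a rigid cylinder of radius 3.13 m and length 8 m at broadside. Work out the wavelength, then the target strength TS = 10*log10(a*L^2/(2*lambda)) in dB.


Step 1: lambda = c/f = 1500/15800 = 0.09494 m
Step 2: TS = 10*log10(a*L^2/(2*lambda)) = 10*log10(3.13*8^2/(2*0.09494)) = 30.23

30.23 dB


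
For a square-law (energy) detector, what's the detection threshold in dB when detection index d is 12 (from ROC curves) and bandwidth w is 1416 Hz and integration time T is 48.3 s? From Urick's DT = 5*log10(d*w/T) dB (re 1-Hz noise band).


12.73 dB


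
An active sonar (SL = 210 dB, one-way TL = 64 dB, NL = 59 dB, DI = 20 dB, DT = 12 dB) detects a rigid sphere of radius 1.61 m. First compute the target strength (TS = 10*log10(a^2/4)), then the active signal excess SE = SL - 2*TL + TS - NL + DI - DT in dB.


Step 1: TS = 10*log10(1.61^2/4) = -1.88 dB
Step 2: SE = SL - 2*TL + TS - NL + DI - DT = 210 - 2*64 + (-1.88) - 59 + 20 - 12 = 29.12

29.12 dB


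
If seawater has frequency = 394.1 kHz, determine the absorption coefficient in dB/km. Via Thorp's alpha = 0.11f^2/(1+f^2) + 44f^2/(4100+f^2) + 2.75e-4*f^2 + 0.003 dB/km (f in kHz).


85.693 dB/km


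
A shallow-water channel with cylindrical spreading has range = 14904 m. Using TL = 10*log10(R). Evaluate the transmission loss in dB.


TL = 10*log10(14904) = 41.73

41.73 dB


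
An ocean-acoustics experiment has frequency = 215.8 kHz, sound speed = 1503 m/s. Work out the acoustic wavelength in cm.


lambda = c/f = 1503 / 215800 = 0.007 m = 0.7 cm

0.7 cm


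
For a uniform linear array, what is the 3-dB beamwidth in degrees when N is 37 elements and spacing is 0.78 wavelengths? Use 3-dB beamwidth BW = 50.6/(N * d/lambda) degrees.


BW = 50.6 / (37 * 0.78) = 50.6 / 28.86 = 1.75

1.75 deg


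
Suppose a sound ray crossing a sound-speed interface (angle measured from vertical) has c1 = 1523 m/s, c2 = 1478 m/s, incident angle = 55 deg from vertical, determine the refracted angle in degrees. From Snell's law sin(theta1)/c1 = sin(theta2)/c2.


52.65 deg


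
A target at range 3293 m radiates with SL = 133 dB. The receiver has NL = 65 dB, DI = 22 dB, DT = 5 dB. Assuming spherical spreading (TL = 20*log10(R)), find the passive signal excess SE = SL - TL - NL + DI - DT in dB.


Step 1: TL = 20*log10(3293) = 70.35 dB
Step 2: SE = 133 - 70.35 - 65 + 22 - 5 = 14.65

14.65 dB


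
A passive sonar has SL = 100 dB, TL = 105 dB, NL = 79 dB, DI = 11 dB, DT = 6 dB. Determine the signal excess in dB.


SE = SL - TL - NL + DI - DT = 100 - 105 - 79 + 11 - 6 = -79

-79 dB


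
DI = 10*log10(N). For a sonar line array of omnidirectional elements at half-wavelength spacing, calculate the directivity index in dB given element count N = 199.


22.99 dB


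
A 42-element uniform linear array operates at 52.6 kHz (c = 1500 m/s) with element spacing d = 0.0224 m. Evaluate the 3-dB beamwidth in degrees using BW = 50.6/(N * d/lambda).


1.53 deg


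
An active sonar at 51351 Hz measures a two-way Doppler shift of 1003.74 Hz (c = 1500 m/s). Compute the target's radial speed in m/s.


From fd = 2*f*v/c, v = c*fd/(2*f) = 1500 * 1003.74 / (2*51351) = 14.66

14.66 m/s


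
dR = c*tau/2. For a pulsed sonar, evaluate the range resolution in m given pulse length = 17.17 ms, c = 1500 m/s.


dR = c*tau/2 = 1500 * 17.17e-3 / 2 = 12.8775

12.8775 m


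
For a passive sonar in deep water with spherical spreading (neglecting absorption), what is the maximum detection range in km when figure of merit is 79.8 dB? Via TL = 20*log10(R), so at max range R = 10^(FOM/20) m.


At max range FOM = TL, so 20*log10(R) = 79.8
R = 10^(79.8/20) = 9772.37 m = 9.77 km

9.77 km


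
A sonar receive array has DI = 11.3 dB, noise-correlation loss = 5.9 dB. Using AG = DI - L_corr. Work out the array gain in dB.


AG = DI - L_corr = 11.3 - 5.9 = 5.4

5.4 dB


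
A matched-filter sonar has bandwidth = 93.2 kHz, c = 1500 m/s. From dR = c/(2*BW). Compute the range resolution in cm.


dR = c/(2*BW) = 1500 / (2 * 93.2e3) = 0.008 m = 0.8 cm

0.8 cm


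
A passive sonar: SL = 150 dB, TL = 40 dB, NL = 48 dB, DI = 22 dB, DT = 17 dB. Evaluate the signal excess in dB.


SE = SL - TL - NL + DI - DT = 150 - 40 - 48 + 22 - 17 = 67

67 dB


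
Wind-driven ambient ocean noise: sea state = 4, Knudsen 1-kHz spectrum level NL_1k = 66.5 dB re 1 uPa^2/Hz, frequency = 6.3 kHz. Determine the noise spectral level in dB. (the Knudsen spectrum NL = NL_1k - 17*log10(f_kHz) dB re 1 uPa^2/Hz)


NL = NL_1k - 17*log10(f_kHz) = 66.5 - 17*log10(6.3) = 66.5 - (13.59) = 52.91

52.91 dB


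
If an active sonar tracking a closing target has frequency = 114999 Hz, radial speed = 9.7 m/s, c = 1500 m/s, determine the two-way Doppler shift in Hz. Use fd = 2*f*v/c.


fd = 2*f*v/c = 2 * 114999 * 9.7 / 1500 = 1487.32

1487.32 Hz


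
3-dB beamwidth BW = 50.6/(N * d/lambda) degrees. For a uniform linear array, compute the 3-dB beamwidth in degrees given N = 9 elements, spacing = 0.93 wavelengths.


BW = 50.6 / (9 * 0.93) = 50.6 / 8.37 = 6.05

6.05 deg


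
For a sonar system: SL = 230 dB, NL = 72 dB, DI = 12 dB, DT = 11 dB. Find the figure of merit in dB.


FOM = SL - NL + DI - DT = 230 - 72 + 12 - 11 = 159

159 dB


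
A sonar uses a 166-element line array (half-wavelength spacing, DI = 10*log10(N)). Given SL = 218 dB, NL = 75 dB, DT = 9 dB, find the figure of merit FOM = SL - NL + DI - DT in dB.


Step 1: DI = 10*log10(166) = 22.2 dB
Step 2: FOM = SL - NL + DI - DT = 218 - 75 + 22.2 - 9 = 156.2

156.2 dB


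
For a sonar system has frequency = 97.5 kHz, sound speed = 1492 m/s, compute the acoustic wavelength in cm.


1.53 cm


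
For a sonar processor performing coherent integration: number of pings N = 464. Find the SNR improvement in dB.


26.67 dB


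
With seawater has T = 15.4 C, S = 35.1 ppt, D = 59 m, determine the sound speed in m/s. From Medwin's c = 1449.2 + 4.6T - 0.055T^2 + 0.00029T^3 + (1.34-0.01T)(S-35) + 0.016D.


c = 1449.2 + 4.6*15.4 - 0.055*15.4^2 + 0.00029*15.4^3 + (1.34 - 0.01*15.4)*(35.1 - 35) + 0.016*59 = 1509.12

1509.12 m/s


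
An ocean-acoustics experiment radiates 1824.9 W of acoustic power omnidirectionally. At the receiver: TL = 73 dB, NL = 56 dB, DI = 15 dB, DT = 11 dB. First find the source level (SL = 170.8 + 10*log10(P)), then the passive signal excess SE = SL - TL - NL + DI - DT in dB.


Step 1: SL = 170.8 + 10*log10(1824.9) = 203.41 dB
Step 2: SE = SL - TL - NL + DI - DT = 203.41 - 73 - 56 + 15 - 11 = 78.41

78.41 dB


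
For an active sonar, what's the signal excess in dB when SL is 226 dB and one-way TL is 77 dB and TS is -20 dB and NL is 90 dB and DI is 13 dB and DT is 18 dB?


SE = SL - 2*TL + TS - NL + DI - DT = 226 - 2*77 + (-20) - 90 + 13 - 18 = -43

-43 dB


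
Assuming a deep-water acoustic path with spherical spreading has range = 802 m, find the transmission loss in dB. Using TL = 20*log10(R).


58.08 dB


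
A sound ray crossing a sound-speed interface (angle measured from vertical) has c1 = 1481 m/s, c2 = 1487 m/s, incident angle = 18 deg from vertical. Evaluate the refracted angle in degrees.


18.08 deg


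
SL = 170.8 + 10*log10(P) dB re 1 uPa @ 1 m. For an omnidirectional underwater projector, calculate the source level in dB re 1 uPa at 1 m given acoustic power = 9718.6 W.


SL = 170.8 + 10*log10(9718.6) = 170.8 + 39.88 = 210.68

210.68 dB


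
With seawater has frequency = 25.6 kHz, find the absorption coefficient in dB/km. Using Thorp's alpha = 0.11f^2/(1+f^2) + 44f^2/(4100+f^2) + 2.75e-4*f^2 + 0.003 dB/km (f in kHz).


6.357 dB/km


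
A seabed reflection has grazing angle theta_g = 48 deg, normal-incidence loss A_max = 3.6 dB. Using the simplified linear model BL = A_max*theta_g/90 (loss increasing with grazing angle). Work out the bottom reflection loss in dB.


BL = A_max * theta_g / 90 = 3.6 * 48 / 90 = 1.92

1.92 dB


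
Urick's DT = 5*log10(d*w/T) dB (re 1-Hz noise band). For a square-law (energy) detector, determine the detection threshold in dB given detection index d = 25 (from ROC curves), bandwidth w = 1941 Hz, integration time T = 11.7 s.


DT = 5*log10(d*w/T) = 5*log10(25 * 1941 / 11.7) = 5*log10(4147.44) = 18.09

18.09 dB


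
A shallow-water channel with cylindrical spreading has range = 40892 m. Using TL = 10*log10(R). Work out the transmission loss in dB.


TL = 10*log10(40892) = 46.12

46.12 dB


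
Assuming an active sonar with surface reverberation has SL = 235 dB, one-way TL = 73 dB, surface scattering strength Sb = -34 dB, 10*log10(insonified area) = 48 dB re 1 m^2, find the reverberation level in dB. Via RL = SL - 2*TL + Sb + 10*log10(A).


RL = SL - 2*TL + Sb + 10*log10(A) = 235 - 2*73 + (-34) + 48 = 103

103 dB


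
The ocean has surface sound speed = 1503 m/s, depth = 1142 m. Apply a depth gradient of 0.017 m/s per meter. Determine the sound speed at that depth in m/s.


c = 1503 + 0.017 * 1142 = 1522.414

1522.414 m/s


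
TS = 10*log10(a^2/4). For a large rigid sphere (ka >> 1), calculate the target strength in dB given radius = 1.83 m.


-0.77 dB


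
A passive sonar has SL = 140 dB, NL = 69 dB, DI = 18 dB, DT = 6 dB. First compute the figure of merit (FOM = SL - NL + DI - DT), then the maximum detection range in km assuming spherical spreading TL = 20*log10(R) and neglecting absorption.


Step 1: FOM = SL - NL + DI - DT = 140 - 69 + 18 - 6 = 83 dB
Step 2: at max range FOM = TL = 20*log10(R), so R = 10^(83/20) = 14125.38 m = 14.13 km

14.13 km


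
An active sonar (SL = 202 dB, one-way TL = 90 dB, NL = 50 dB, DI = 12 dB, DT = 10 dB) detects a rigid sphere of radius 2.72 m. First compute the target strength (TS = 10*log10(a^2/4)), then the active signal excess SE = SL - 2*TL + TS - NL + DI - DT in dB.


Step 1: TS = 10*log10(2.72^2/4) = 2.67 dB
Step 2: SE = SL - 2*TL + TS - NL + DI - DT = 202 - 2*90 + (2.67) - 50 + 12 - 10 = -23.33

-23.33 dB


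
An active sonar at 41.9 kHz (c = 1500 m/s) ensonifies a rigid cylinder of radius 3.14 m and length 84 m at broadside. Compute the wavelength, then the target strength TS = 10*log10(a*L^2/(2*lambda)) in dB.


Step 1: lambda = c/f = 1500/41900 = 0.0358 m
Step 2: TS = 10*log10(a*L^2/(2*lambda)) = 10*log10(3.14*84^2/(2*0.0358)) = 54.91

54.91 dB


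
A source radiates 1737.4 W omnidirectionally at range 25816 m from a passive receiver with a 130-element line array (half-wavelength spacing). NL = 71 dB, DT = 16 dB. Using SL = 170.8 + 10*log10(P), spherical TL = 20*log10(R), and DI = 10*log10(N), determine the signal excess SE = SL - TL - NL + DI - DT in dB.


Step 1: SL = 170.8 + 10*log10(1737.4) = 203.2 dB
Step 2: TL = 20*log10(25816) = 88.24 dB
Step 3: DI = 10*log10(130) = 21.14 dB
Step 4: SE = SL - TL - NL + DI - DT = 203.2 - 88.24 - 71 + 21.14 - 16 = 49.1

49.1 dB


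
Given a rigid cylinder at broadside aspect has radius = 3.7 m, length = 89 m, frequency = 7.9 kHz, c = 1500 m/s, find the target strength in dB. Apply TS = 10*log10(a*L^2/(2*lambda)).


48.87 dB


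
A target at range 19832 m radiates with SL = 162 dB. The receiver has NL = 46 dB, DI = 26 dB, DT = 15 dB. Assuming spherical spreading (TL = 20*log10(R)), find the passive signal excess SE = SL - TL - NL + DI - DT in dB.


Step 1: TL = 20*log10(19832) = 85.95 dB
Step 2: SE = 162 - 85.95 - 46 + 26 - 15 = 41.05

41.05 dB


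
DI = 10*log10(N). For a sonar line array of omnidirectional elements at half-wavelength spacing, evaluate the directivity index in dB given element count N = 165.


DI = 10*log10(165) = 22.17

22.17 dB


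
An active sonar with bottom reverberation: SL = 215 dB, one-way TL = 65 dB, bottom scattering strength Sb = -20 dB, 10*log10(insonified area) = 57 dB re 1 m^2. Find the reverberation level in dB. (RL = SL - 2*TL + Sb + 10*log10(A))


122 dB


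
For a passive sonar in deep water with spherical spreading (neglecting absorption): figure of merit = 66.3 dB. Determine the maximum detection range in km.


At max range FOM = TL, so 20*log10(R) = 66.3
R = 10^(66.3/20) = 2065.38 m = 2.07 km

2.07 km


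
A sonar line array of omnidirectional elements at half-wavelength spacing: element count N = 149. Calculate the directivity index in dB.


DI = 10*log10(149) = 21.73

21.73 dB


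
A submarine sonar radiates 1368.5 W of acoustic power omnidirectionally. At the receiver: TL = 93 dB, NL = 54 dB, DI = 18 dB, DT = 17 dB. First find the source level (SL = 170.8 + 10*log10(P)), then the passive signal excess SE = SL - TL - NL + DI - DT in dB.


Step 1: SL = 170.8 + 10*log10(1368.5) = 202.16 dB
Step 2: SE = SL - TL - NL + DI - DT = 202.16 - 93 - 54 + 18 - 17 = 56.16

56.16 dB


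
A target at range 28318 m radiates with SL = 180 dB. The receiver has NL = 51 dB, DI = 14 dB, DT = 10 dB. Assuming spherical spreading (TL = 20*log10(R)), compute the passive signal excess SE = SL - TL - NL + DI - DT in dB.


Step 1: TL = 20*log10(28318) = 89.04 dB
Step 2: SE = 180 - 89.04 - 51 + 14 - 10 = 43.96

43.96 dB


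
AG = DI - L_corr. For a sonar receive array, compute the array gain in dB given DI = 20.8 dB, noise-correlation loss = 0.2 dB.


AG = DI - L_corr = 20.8 - 0.2 = 20.6

20.6 dB


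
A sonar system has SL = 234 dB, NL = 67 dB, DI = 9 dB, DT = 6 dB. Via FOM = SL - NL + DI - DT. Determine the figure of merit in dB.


FOM = SL - NL + DI - DT = 234 - 67 + 9 - 6 = 170

170 dB


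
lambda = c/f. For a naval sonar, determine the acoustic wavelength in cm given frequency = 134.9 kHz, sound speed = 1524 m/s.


lambda = c/f = 1524 / 134900 = 0.0113 m = 1.13 cm

1.13 cm


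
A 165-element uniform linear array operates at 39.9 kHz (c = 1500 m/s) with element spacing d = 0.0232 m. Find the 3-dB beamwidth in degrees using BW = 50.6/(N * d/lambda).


Step 1: lambda = 1500/39900 = 0.03759 m
Step 2: d/lambda = 0.0232/0.03759 = 0.6172
Step 3: BW = 50.6/(N * d/lambda) = 50.6/(165 * 0.6172) = 0.5

0.5 deg


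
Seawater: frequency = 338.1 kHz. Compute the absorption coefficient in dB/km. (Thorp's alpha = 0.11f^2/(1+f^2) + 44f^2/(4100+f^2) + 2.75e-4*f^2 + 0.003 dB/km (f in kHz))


74.025 dB/km


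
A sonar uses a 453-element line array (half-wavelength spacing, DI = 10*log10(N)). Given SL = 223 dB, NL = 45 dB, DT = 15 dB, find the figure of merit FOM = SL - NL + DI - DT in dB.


Step 1: DI = 10*log10(453) = 26.56 dB
Step 2: FOM = SL - NL + DI - DT = 223 - 45 + 26.56 - 15 = 189.56

189.56 dB


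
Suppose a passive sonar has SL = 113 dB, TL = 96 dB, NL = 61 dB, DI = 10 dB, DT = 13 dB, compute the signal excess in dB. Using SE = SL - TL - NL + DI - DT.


SE = SL - TL - NL + DI - DT = 113 - 96 - 61 + 10 - 13 = -47

-47 dB


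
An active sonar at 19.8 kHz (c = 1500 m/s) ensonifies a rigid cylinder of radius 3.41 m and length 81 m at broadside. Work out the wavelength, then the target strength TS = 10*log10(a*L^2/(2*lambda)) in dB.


Step 1: lambda = c/f = 1500/19800 = 0.07576 m
Step 2: TS = 10*log10(a*L^2/(2*lambda)) = 10*log10(3.41*81^2/(2*0.07576)) = 51.69

51.69 dB


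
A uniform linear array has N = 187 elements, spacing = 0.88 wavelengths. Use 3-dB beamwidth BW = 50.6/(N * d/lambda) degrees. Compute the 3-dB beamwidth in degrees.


BW = 50.6 / (187 * 0.88) = 50.6 / 164.56 = 0.31

0.31 deg


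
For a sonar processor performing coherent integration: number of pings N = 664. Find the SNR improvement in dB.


Gain = 10*log10(664) = 28.22

28.22 dB


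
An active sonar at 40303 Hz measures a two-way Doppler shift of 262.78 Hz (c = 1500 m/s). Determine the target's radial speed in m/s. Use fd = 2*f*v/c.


From fd = 2*f*v/c, v = c*fd/(2*f) = 1500 * 262.78 / (2*40303) = 4.89

4.89 m/s


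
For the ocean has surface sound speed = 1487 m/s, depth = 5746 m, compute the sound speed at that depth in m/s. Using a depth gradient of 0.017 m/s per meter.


1584.682 m/s


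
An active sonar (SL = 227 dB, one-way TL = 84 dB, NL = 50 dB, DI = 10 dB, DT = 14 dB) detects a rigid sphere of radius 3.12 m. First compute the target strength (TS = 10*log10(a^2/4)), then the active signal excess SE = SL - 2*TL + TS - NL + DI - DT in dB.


Step 1: TS = 10*log10(3.12^2/4) = 3.86 dB
Step 2: SE = SL - 2*TL + TS - NL + DI - DT = 227 - 2*84 + (3.86) - 50 + 10 - 14 = 8.86

8.86 dB


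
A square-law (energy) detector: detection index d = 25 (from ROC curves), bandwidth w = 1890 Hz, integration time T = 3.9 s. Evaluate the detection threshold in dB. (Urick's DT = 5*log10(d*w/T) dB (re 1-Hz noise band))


DT = 5*log10(d*w/T) = 5*log10(25 * 1890 / 3.9) = 5*log10(12115.38) = 20.42

20.42 dB


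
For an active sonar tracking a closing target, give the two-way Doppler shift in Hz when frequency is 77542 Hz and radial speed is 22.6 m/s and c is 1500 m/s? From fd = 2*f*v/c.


2336.6 Hz


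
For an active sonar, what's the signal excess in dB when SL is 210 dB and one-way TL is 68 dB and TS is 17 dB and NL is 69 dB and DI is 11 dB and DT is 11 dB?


22 dB


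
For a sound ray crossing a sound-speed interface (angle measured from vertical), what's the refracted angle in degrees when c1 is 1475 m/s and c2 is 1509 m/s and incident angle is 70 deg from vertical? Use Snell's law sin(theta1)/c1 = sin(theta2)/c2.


74.02 deg


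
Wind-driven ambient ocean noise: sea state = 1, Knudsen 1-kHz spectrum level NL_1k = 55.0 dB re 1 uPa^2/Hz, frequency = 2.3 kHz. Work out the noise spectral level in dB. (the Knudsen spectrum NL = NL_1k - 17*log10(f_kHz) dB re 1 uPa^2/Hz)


NL = NL_1k - 17*log10(f_kHz) = 55.0 - 17*log10(2.3) = 55.0 - (6.15) = 48.85

48.85 dB


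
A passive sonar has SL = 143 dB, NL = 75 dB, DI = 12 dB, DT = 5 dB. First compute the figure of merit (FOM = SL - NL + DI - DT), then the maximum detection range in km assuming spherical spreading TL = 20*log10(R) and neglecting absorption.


Step 1: FOM = SL - NL + DI - DT = 143 - 75 + 12 - 5 = 75 dB
Step 2: at max range FOM = TL = 20*log10(R), so R = 10^(75/20) = 5623.41 m = 5.62 km

5.62 km


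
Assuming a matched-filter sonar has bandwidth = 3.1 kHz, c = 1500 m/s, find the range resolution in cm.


dR = c/(2*BW) = 1500 / (2 * 3.1e3) = 0.2419 m = 24.19 cm

24.19 cm


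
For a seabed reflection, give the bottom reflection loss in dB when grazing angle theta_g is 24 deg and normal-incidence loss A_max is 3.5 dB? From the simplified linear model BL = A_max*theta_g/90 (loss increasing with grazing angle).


BL = A_max * theta_g / 90 = 3.5 * 24 / 90 = 0.93

0.93 dB


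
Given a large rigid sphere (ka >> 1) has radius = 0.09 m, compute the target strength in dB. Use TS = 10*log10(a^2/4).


TS = 10*log10(0.09^2 / 4) = 10*log10(0.002025) = -26.94

-26.94 dB


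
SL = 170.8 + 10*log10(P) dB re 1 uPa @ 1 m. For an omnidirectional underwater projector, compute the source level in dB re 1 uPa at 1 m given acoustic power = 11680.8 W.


211.47 dB


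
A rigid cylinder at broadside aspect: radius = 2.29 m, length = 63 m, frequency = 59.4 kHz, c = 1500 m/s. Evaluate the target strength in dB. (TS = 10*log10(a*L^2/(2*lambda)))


lambda = 1500/59400 = 0.02525 m
TS = 10*log10(2.29*63^2/(2*0.02525)) = 52.55

52.55 dB


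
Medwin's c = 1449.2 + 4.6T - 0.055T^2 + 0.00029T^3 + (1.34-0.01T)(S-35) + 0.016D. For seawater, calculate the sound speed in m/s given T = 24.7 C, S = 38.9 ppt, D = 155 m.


c = 1449.2 + 4.6*24.7 - 0.055*24.7^2 + 0.00029*24.7^3 + (1.34 - 0.01*24.7)*(38.9 - 35) + 0.016*155 = 1540.38

1540.38 m/s


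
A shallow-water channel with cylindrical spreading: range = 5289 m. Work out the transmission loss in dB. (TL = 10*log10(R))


TL = 10*log10(5289) = 37.23

37.23 dB


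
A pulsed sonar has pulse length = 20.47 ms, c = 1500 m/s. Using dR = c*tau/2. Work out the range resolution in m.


dR = c*tau/2 = 1500 * 20.47e-3 / 2 = 15.3525

15.3525 m


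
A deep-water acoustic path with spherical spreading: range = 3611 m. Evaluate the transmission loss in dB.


TL = 20*log10(3611) = 71.15

71.15 dB


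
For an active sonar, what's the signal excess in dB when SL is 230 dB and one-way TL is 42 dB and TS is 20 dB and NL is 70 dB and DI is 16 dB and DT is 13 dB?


SE = SL - 2*TL + TS - NL + DI - DT = 230 - 2*42 + (20) - 70 + 16 - 13 = 99

99 dB


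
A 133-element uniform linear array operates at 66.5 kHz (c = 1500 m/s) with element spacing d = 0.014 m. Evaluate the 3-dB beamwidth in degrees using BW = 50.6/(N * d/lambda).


0.61 deg


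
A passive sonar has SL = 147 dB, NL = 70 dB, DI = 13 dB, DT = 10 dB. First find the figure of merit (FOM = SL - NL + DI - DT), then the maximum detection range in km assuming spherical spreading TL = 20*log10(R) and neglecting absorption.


Step 1: FOM = SL - NL + DI - DT = 147 - 70 + 13 - 10 = 80 dB
Step 2: at max range FOM = TL = 20*log10(R), so R = 10^(80/20) = 10000.0 m = 10.0 km

10.0 km


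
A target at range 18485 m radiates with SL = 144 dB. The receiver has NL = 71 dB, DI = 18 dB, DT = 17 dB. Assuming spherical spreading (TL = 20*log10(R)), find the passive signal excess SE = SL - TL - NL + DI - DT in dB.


-11.34 dB


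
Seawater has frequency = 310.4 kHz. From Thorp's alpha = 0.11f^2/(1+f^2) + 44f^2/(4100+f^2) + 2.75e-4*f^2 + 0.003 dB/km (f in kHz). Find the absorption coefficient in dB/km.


68.813 dB/km


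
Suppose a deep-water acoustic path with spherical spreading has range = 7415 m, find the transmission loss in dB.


77.4 dB


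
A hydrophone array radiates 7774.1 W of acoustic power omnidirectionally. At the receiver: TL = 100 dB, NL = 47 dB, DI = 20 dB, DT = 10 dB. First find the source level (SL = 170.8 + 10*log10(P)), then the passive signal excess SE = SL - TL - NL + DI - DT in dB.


Step 1: SL = 170.8 + 10*log10(7774.1) = 209.71 dB
Step 2: SE = SL - TL - NL + DI - DT = 209.71 - 100 - 47 + 20 - 10 = 72.71

72.71 dB


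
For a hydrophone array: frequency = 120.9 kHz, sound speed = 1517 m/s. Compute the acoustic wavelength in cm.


1.25 cm


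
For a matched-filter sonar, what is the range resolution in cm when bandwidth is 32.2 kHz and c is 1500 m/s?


dR = c/(2*BW) = 1500 / (2 * 32.2e3) = 0.0233 m = 2.33 cm

2.33 cm


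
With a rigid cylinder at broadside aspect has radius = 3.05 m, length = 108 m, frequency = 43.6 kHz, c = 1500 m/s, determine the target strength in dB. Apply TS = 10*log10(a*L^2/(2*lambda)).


lambda = 1500/43600 = 0.0344 m
TS = 10*log10(3.05*108^2/(2*0.0344)) = 57.14

57.14 dB


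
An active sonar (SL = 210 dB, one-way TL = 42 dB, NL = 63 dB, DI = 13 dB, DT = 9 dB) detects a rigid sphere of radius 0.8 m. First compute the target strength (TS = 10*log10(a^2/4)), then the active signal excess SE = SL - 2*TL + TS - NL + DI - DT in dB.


Step 1: TS = 10*log10(0.8^2/4) = -7.96 dB
Step 2: SE = SL - 2*TL + TS - NL + DI - DT = 210 - 2*42 + (-7.96) - 63 + 13 - 9 = 59.04

59.04 dB
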